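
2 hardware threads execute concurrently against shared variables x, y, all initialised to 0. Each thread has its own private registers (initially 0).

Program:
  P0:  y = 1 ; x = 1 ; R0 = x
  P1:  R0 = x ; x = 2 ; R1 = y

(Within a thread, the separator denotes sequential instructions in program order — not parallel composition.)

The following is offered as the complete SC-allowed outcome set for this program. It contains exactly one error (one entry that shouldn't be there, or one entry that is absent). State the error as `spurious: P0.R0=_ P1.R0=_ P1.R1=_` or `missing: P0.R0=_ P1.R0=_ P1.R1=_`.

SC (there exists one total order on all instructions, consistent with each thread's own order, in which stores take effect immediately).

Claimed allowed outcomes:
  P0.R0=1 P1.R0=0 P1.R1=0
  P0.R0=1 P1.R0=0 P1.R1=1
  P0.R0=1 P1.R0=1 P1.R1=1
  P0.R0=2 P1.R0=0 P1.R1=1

missing: P0.R0=2 P1.R0=1 P1.R1=1

outcome vector order: (P0.R0,P1.R0,P1.R1)
[SC] allowed = {100 101 111 201 211}
SC∖claimed = {211}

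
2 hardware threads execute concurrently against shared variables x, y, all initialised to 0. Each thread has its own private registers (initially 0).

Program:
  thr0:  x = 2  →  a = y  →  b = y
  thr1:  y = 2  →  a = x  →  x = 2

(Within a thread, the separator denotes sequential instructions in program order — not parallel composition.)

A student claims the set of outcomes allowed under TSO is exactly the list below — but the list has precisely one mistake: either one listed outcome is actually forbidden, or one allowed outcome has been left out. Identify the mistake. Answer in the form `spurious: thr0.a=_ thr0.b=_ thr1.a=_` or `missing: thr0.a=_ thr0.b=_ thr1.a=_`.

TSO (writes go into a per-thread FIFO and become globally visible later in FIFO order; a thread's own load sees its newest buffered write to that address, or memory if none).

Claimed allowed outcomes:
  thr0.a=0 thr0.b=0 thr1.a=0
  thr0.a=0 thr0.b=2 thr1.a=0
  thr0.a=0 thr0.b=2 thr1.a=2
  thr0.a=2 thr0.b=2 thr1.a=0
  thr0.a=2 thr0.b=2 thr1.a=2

missing: thr0.a=0 thr0.b=0 thr1.a=2

outcome vector order: (thr0.a,thr0.b,thr1.a)
under TSO → 000 002 020 022 220 222
TSO∖claimed = {002}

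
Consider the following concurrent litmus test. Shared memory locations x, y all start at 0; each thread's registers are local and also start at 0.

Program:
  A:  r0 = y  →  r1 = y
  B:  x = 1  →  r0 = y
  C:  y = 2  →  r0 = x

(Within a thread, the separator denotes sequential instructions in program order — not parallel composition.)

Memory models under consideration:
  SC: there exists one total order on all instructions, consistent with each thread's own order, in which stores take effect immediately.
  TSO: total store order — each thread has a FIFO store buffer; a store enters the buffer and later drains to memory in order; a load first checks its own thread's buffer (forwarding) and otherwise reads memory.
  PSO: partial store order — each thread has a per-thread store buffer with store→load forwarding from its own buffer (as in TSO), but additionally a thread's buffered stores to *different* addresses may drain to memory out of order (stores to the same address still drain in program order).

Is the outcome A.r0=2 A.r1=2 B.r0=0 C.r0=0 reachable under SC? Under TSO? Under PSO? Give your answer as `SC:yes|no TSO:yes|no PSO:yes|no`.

SC:no TSO:yes PSO:yes

outcome vector order: (A.r0,A.r1,B.r0,C.r0)
SC (9): 0/0/0/1, 0/0/2/0, 0/0/2/1, 0/2/0/1, 0/2/2/0, 0/2/2/1, 2/2/0/1, 2/2/2/0, 2/2/2/1
TSO (12): 0/0/0/0, 0/0/0/1, 0/0/2/0, 0/0/2/1, 0/2/0/0, 0/2/0/1, 0/2/2/0, 0/2/2/1, 2/2/0/0, 2/2/0/1, 2/2/2/0, 2/2/2/1
PSO (12): 0/0/0/0, 0/0/0/1, 0/0/2/0, 0/0/2/1, 0/2/0/0, 0/2/0/1, 0/2/2/0, 0/2/2/1, 2/2/0/0, 2/2/0/1, 2/2/2/0, 2/2/2/1
target 2/2/0/0 ∈ {TSO,PSO}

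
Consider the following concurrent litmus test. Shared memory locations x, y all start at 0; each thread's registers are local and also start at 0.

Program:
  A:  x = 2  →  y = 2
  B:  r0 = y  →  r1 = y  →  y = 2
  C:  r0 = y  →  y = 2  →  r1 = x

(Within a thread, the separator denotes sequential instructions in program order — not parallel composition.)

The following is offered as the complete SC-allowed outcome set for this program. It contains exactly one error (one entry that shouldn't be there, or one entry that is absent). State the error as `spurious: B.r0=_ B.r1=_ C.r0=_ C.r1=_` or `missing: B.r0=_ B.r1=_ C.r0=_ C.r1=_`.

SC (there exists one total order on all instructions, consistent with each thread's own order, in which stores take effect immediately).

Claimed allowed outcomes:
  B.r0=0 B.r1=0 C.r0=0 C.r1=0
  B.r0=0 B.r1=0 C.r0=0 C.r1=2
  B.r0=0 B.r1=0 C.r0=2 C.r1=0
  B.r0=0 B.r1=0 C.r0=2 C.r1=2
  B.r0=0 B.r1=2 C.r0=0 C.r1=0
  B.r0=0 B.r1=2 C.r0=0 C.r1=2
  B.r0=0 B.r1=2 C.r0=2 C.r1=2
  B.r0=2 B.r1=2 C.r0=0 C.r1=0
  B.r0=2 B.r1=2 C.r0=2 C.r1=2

missing: B.r0=2 B.r1=2 C.r0=0 C.r1=2

outcome vector order: (B.r0,B.r1,C.r0,C.r1)
under SC → <0 0 0 0>; <0 0 0 2>; <0 0 2 0>; <0 0 2 2>; <0 2 0 0>; <0 2 0 2>; <0 2 2 2>; <2 2 0 0>; <2 2 0 2>; <2 2 2 2>
SC∖claimed = {<2 2 0 2>}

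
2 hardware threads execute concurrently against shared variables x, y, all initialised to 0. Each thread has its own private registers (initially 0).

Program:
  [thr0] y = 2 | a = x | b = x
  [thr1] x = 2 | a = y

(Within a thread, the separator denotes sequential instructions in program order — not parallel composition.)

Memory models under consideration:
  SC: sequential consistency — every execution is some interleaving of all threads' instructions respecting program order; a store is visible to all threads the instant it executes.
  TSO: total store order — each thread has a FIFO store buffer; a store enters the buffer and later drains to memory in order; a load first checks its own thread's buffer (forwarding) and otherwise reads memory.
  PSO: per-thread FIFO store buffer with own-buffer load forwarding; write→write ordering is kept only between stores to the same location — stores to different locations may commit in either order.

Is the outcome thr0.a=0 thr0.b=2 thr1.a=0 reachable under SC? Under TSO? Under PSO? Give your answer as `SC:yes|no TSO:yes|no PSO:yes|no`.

outcome vector order: (thr0.a,thr0.b,thr1.a)
SC (4): 002 022 220 222
TSO (6): 000 002 020 022 220 222
PSO (6): 000 002 020 022 220 222
target 020 ∈ {TSO,PSO}

SC:no TSO:yes PSO:yes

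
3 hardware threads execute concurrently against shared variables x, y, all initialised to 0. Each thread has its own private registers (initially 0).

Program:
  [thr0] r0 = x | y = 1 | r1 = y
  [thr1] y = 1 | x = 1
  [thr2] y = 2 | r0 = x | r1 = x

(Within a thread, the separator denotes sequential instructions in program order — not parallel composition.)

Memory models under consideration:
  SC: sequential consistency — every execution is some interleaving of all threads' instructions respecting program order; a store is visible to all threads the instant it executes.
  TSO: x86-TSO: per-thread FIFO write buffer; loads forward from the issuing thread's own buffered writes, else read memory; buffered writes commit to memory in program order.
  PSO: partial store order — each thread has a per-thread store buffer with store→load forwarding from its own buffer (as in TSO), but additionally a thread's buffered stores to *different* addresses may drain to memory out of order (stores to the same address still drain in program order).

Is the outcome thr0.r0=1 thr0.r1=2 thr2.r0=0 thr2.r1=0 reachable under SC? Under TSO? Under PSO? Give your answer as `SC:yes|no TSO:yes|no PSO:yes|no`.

SC:no TSO:yes PSO:yes

outcome vector order: (thr0.r0,thr0.r1,thr2.r0,thr2.r1)
SC (10): <0 1 0 0> <0 1 0 1> <0 1 1 1> <0 2 0 0> <0 2 0 1> <0 2 1 1> <1 1 0 0> <1 1 0 1> <1 1 1 1> <1 2 1 1>
TSO (12): <0 1 0 0> <0 1 0 1> <0 1 1 1> <0 2 0 0> <0 2 0 1> <0 2 1 1> <1 1 0 0> <1 1 0 1> <1 1 1 1> <1 2 0 0> <1 2 0 1> <1 2 1 1>
PSO (12): <0 1 0 0> <0 1 0 1> <0 1 1 1> <0 2 0 0> <0 2 0 1> <0 2 1 1> <1 1 0 0> <1 1 0 1> <1 1 1 1> <1 2 0 0> <1 2 0 1> <1 2 1 1>
target <1 2 0 0> ∈ {TSO,PSO}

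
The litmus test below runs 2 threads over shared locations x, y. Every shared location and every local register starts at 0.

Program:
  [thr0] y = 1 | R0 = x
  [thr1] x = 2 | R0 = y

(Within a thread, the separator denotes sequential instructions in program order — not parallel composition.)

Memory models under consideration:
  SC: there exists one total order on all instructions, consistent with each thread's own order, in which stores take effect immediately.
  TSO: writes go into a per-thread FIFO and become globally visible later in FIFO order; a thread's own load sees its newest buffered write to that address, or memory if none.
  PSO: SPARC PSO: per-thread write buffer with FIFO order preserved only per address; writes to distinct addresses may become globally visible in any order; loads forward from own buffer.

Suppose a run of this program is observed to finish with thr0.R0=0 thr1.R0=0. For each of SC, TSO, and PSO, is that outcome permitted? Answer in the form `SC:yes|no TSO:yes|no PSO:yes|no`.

outcome vector order: (thr0.R0,thr1.R0)
under SC → <0 1>, <2 0>, <2 1>
under TSO → <0 0>, <0 1>, <2 0>, <2 1>
under PSO → <0 0>, <0 1>, <2 0>, <2 1>
target <0 0> ∈ {TSO,PSO}

SC:no TSO:yes PSO:yes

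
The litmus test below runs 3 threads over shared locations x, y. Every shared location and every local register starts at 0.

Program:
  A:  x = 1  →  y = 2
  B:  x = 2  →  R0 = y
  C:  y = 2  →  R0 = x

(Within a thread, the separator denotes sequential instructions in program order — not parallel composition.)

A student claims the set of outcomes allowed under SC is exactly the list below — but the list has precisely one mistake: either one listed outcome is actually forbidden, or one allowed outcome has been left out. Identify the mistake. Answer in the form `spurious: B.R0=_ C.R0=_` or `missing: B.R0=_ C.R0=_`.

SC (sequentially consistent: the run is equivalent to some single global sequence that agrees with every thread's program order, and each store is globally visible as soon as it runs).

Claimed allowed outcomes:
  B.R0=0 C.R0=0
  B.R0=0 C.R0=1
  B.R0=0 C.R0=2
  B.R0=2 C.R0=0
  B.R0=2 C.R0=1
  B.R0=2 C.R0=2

outcome vector order: (B.R0,C.R0)
under SC → 0/1, 0/2, 2/0, 2/1, 2/2
claimed∖SC = {0/0}

spurious: B.R0=0 C.R0=0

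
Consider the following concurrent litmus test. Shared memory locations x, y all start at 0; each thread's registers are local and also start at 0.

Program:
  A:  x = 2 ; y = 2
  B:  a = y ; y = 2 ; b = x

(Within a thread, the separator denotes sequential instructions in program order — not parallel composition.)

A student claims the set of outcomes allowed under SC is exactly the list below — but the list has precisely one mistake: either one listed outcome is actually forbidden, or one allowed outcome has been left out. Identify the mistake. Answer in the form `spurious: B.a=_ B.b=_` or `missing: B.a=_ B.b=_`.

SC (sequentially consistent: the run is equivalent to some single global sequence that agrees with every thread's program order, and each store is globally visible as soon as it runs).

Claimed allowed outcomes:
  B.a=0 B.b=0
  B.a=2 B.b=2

outcome vector order: (B.a,B.b)
[SC] allowed = {0/0, 0/2, 2/2}
SC∖claimed = {0/2}

missing: B.a=0 B.b=2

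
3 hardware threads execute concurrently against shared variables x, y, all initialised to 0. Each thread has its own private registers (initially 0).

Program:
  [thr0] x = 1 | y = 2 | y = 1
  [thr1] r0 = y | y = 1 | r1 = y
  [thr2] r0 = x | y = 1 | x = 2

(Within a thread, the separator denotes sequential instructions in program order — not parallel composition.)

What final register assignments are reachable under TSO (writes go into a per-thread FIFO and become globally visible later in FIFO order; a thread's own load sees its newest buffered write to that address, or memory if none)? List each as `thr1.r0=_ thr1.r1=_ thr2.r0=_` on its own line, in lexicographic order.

thr1.r0=0 thr1.r1=1 thr2.r0=0
thr1.r0=0 thr1.r1=1 thr2.r0=1
thr1.r0=0 thr1.r1=2 thr2.r0=0
thr1.r0=0 thr1.r1=2 thr2.r0=1
thr1.r0=1 thr1.r1=1 thr2.r0=0
thr1.r0=1 thr1.r1=1 thr2.r0=1
thr1.r0=1 thr1.r1=2 thr2.r0=0
thr1.r0=1 thr1.r1=2 thr2.r0=1
thr1.r0=2 thr1.r1=1 thr2.r0=0
thr1.r0=2 thr1.r1=1 thr2.r0=1

outcome vector order: (thr1.r0,thr1.r1,thr2.r0)
|TSO outcomes| = 10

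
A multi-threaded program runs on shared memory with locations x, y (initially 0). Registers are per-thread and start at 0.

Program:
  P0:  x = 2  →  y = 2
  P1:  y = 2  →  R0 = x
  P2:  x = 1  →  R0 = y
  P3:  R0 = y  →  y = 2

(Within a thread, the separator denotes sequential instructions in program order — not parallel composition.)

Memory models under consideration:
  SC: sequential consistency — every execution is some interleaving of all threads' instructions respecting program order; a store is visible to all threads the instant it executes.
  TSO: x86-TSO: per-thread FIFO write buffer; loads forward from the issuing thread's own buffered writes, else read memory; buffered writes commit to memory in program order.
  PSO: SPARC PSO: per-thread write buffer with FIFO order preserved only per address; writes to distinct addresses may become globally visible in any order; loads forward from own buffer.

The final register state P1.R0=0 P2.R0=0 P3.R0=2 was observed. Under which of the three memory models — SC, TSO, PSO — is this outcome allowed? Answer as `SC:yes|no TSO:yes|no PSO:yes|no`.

SC:no TSO:yes PSO:yes

outcome vector order: (P1.R0,P2.R0,P3.R0)
[SC] allowed = {<0 2 0>, <0 2 2>, <1 0 0>, <1 0 2>, <1 2 0>, <1 2 2>, <2 0 0>, <2 0 2>, <2 2 0>, <2 2 2>}
[TSO] allowed = {<0 0 0>, <0 0 2>, <0 2 0>, <0 2 2>, <1 0 0>, <1 0 2>, <1 2 0>, <1 2 2>, <2 0 0>, <2 0 2>, <2 2 0>, <2 2 2>}
[PSO] allowed = {<0 0 0>, <0 0 2>, <0 2 0>, <0 2 2>, <1 0 0>, <1 0 2>, <1 2 0>, <1 2 2>, <2 0 0>, <2 0 2>, <2 2 0>, <2 2 2>}
target <0 0 2> ∈ {TSO,PSO}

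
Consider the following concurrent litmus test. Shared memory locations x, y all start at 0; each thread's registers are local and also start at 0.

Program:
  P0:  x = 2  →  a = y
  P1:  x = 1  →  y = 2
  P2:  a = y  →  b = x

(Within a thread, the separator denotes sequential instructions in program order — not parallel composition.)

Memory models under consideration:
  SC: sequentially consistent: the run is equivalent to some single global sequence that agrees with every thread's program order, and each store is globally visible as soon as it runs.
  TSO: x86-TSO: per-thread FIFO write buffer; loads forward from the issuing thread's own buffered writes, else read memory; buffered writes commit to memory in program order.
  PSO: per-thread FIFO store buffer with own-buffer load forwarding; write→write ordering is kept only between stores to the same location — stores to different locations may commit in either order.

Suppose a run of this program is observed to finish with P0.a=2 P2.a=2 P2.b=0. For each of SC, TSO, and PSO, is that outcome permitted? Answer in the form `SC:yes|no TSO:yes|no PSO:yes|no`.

SC:no TSO:no PSO:yes

outcome vector order: (P0.a,P2.a,P2.b)
[SC] allowed = {000 001 002 021 022 200 201 202 221 222}
[TSO] allowed = {000 001 002 021 022 200 201 202 221 222}
[PSO] allowed = {000 001 002 020 021 022 200 201 202 220 221 222}
target 220 ∈ {PSO}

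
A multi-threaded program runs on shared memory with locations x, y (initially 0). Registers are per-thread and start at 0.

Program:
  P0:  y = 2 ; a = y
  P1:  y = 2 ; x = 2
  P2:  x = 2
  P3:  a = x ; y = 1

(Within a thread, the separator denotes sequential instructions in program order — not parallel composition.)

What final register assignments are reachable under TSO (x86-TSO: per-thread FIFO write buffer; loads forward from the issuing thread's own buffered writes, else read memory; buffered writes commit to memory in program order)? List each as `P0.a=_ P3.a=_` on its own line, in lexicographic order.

outcome vector order: (P0.a,P3.a)
|TSO outcomes| = 4

P0.a=1 P3.a=0
P0.a=1 P3.a=2
P0.a=2 P3.a=0
P0.a=2 P3.a=2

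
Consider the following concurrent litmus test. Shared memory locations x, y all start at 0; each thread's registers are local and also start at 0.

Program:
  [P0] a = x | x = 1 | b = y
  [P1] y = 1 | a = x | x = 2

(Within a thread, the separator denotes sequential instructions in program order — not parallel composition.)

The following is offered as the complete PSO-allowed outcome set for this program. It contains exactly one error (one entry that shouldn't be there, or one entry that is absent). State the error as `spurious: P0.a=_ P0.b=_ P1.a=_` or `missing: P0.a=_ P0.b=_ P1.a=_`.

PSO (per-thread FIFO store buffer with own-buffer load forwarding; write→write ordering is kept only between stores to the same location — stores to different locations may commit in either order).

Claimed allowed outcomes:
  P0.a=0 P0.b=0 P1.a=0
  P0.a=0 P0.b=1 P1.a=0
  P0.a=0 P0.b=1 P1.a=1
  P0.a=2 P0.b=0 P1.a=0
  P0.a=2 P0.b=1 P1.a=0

outcome vector order: (P0.a,P0.b,P1.a)
under PSO → <0 0 0>; <0 0 1>; <0 1 0>; <0 1 1>; <2 0 0>; <2 1 0>
PSO∖claimed = {<0 0 1>}

missing: P0.a=0 P0.b=0 P1.a=1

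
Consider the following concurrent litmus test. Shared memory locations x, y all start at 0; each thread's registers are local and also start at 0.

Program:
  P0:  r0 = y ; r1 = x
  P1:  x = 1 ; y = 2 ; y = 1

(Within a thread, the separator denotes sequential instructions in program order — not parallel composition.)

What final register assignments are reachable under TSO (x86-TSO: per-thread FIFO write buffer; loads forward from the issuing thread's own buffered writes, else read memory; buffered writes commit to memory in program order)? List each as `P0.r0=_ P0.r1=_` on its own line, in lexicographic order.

outcome vector order: (P0.r0,P0.r1)
|TSO outcomes| = 4

P0.r0=0 P0.r1=0
P0.r0=0 P0.r1=1
P0.r0=1 P0.r1=1
P0.r0=2 P0.r1=1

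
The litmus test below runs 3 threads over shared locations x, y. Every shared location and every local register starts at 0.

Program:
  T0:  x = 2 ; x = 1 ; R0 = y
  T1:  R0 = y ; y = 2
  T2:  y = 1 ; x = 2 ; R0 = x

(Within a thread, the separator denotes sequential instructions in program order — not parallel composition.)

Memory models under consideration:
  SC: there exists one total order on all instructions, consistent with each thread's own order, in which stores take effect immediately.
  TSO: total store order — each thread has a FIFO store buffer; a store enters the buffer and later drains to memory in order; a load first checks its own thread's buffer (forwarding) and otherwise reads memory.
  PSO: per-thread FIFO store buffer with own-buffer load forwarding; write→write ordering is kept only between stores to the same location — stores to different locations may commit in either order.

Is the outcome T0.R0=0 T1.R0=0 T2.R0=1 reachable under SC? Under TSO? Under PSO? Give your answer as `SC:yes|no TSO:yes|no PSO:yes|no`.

outcome vector order: (T0.R0,T1.R0,T2.R0)
SC (10): (0,0,2) (0,1,2) (1,0,1) (1,0,2) (1,1,1) (1,1,2) (2,0,1) (2,0,2) (2,1,1) (2,1,2)
TSO (12): (0,0,1) (0,0,2) (0,1,1) (0,1,2) (1,0,1) (1,0,2) (1,1,1) (1,1,2) (2,0,1) (2,0,2) (2,1,1) (2,1,2)
PSO (12): (0,0,1) (0,0,2) (0,1,1) (0,1,2) (1,0,1) (1,0,2) (1,1,1) (1,1,2) (2,0,1) (2,0,2) (2,1,1) (2,1,2)
target (0,0,1) ∈ {TSO,PSO}

SC:no TSO:yes PSO:yes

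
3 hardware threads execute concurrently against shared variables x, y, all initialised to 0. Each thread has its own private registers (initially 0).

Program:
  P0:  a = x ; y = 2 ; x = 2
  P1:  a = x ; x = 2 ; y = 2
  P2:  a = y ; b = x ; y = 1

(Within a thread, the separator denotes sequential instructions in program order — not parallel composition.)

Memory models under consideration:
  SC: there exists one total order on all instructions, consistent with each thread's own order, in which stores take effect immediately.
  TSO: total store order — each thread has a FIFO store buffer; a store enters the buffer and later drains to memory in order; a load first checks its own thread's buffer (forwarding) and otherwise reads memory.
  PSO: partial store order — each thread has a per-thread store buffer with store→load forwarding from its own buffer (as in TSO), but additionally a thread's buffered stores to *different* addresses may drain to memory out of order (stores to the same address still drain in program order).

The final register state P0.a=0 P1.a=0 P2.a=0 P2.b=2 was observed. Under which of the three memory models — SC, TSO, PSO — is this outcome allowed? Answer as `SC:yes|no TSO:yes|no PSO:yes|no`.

outcome vector order: (P0.a,P1.a,P2.a,P2.b)
SC (11): (0,0,0,0) (0,0,0,2) (0,0,2,0) (0,0,2,2) (0,2,0,0) (0,2,0,2) (0,2,2,0) (0,2,2,2) (2,0,0,0) (2,0,0,2) (2,0,2,2)
TSO (11): (0,0,0,0) (0,0,0,2) (0,0,2,0) (0,0,2,2) (0,2,0,0) (0,2,0,2) (0,2,2,0) (0,2,2,2) (2,0,0,0) (2,0,0,2) (2,0,2,2)
PSO (12): (0,0,0,0) (0,0,0,2) (0,0,2,0) (0,0,2,2) (0,2,0,0) (0,2,0,2) (0,2,2,0) (0,2,2,2) (2,0,0,0) (2,0,0,2) (2,0,2,0) (2,0,2,2)
target (0,0,0,2) ∈ {SC,TSO,PSO}

SC:yes TSO:yes PSO:yes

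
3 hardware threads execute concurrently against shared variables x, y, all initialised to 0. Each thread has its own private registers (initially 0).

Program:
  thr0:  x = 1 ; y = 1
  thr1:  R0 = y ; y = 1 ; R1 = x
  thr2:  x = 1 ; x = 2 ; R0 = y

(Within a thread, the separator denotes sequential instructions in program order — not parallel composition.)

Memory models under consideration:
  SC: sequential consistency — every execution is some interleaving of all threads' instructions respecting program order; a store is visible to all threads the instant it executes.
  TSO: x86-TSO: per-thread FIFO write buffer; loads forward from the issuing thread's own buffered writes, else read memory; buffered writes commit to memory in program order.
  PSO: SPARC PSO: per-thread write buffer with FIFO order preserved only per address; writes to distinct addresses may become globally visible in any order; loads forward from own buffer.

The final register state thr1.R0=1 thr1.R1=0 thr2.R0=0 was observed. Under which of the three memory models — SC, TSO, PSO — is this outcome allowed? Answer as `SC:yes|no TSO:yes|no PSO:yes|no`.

outcome vector order: (thr1.R0,thr1.R1,thr2.R0)
[SC] allowed = {0/0/1 0/1/0 0/1/1 0/2/0 0/2/1 1/1/0 1/1/1 1/2/0 1/2/1}
[TSO] allowed = {0/0/0 0/0/1 0/1/0 0/1/1 0/2/0 0/2/1 1/1/0 1/1/1 1/2/0 1/2/1}
[PSO] allowed = {0/0/0 0/0/1 0/1/0 0/1/1 0/2/0 0/2/1 1/0/0 1/0/1 1/1/0 1/1/1 1/2/0 1/2/1}
target 1/0/0 ∈ {PSO}

SC:no TSO:no PSO:yes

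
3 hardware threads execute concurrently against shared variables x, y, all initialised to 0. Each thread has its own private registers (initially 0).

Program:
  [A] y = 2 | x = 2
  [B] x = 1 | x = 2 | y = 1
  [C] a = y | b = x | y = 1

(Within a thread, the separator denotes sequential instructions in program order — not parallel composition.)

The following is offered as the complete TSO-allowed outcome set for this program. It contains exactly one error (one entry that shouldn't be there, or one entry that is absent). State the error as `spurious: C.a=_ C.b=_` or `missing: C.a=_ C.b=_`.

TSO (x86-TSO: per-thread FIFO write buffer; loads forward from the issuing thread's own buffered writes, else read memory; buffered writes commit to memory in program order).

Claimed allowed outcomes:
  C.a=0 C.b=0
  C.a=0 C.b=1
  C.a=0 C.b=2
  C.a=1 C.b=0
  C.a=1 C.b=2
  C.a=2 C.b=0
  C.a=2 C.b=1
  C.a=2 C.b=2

spurious: C.a=1 C.b=0

outcome vector order: (C.a,C.b)
[TSO] allowed = {0/0, 0/1, 0/2, 1/2, 2/0, 2/1, 2/2}
claimed∖TSO = {1/0}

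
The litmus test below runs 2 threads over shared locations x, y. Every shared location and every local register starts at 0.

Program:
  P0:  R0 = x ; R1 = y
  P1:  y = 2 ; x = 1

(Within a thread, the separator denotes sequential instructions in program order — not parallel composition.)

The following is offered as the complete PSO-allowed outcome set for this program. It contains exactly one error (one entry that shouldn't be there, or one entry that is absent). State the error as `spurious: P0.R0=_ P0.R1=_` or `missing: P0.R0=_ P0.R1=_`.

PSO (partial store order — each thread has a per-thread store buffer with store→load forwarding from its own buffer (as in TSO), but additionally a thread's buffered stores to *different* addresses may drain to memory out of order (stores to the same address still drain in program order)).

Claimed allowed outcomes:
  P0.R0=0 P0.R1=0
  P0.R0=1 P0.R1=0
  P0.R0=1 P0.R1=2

missing: P0.R0=0 P0.R1=2

outcome vector order: (P0.R0,P0.R1)
PSO: 4 outcomes — {(0,0), (0,2), (1,0), (1,2)}
PSO∖claimed = {(0,2)}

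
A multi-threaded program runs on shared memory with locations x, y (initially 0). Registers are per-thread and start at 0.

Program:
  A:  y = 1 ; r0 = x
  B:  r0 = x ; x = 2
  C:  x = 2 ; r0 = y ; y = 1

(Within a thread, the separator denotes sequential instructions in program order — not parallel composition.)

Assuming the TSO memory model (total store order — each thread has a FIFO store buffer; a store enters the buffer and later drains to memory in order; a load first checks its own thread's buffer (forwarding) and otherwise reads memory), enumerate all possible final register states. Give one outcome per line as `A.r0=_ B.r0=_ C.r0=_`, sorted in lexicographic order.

outcome vector order: (A.r0,B.r0,C.r0)
|TSO outcomes| = 8

A.r0=0 B.r0=0 C.r0=0
A.r0=0 B.r0=0 C.r0=1
A.r0=0 B.r0=2 C.r0=0
A.r0=0 B.r0=2 C.r0=1
A.r0=2 B.r0=0 C.r0=0
A.r0=2 B.r0=0 C.r0=1
A.r0=2 B.r0=2 C.r0=0
A.r0=2 B.r0=2 C.r0=1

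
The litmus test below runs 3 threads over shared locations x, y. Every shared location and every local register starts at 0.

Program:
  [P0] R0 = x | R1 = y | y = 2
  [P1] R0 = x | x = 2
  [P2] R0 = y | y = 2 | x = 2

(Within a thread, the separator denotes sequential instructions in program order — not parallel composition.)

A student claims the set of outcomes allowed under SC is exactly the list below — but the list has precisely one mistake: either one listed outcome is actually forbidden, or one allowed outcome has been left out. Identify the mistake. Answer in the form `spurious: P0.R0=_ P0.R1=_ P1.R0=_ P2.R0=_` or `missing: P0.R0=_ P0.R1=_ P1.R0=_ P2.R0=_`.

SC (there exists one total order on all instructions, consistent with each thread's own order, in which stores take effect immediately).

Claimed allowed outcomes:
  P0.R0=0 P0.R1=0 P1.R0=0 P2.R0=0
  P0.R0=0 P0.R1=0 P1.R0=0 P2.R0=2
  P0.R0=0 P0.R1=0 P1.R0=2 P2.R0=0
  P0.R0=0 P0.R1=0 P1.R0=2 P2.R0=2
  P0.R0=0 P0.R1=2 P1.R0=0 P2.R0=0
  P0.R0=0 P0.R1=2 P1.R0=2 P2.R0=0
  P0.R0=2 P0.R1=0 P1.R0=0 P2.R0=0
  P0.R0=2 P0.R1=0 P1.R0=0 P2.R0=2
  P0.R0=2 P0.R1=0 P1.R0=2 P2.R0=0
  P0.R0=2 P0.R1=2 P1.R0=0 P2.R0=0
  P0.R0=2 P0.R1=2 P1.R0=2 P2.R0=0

spurious: P0.R0=2 P0.R1=0 P1.R0=2 P2.R0=0

outcome vector order: (P0.R0,P0.R1,P1.R0,P2.R0)
[SC] allowed = {<0 0 0 0>; <0 0 0 2>; <0 0 2 0>; <0 0 2 2>; <0 2 0 0>; <0 2 2 0>; <2 0 0 0>; <2 0 0 2>; <2 2 0 0>; <2 2 2 0>}
claimed∖SC = {<2 0 2 0>}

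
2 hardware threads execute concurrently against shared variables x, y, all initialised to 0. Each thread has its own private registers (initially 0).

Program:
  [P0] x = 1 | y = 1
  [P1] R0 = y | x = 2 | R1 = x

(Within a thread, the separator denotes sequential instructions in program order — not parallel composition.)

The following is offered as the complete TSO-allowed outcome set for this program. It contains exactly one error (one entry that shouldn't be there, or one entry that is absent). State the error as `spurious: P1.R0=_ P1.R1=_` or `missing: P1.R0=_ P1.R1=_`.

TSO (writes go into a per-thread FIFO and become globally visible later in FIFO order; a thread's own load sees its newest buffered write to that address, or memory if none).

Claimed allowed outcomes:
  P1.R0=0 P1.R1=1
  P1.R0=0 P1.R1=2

missing: P1.R0=1 P1.R1=2

outcome vector order: (P1.R0,P1.R1)
[TSO] allowed = {<0 1>, <0 2>, <1 2>}
TSO∖claimed = {<1 2>}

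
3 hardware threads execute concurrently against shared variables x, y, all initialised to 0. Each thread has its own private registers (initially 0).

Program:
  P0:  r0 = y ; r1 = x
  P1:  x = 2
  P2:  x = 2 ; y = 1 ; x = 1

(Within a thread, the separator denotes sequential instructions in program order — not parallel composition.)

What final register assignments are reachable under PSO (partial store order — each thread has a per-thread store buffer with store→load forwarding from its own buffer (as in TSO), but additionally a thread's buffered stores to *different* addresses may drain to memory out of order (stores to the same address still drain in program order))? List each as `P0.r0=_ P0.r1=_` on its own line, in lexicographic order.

P0.r0=0 P0.r1=0
P0.r0=0 P0.r1=1
P0.r0=0 P0.r1=2
P0.r0=1 P0.r1=0
P0.r0=1 P0.r1=1
P0.r0=1 P0.r1=2

outcome vector order: (P0.r0,P0.r1)
|PSO outcomes| = 6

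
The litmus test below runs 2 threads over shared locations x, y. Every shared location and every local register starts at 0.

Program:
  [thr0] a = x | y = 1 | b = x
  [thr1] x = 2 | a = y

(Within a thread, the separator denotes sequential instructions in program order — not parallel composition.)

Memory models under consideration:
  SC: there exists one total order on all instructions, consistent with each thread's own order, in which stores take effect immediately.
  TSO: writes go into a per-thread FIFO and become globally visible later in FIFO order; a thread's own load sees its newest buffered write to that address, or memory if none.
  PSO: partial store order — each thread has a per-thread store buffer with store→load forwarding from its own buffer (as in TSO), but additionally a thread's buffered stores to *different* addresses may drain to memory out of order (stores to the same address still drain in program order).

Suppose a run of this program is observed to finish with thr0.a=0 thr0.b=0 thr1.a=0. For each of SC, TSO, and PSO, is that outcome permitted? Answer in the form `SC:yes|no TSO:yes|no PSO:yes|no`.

outcome vector order: (thr0.a,thr0.b,thr1.a)
under SC → 0/0/1; 0/2/0; 0/2/1; 2/2/0; 2/2/1
under TSO → 0/0/0; 0/0/1; 0/2/0; 0/2/1; 2/2/0; 2/2/1
under PSO → 0/0/0; 0/0/1; 0/2/0; 0/2/1; 2/2/0; 2/2/1
target 0/0/0 ∈ {TSO,PSO}

SC:no TSO:yes PSO:yes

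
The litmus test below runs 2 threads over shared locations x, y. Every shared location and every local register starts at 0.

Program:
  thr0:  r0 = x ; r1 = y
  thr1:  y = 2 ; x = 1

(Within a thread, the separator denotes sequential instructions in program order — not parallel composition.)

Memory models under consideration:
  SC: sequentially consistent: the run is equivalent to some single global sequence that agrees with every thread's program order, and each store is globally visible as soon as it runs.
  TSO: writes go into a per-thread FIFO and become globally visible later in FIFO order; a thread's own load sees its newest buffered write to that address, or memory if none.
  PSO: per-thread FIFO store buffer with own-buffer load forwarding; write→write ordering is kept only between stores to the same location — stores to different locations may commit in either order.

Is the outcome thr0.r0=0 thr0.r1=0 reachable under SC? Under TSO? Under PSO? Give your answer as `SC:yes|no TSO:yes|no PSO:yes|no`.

outcome vector order: (thr0.r0,thr0.r1)
under SC → 0/0, 0/2, 1/2
under TSO → 0/0, 0/2, 1/2
under PSO → 0/0, 0/2, 1/0, 1/2
target 0/0 ∈ {SC,TSO,PSO}

SC:yes TSO:yes PSO:yes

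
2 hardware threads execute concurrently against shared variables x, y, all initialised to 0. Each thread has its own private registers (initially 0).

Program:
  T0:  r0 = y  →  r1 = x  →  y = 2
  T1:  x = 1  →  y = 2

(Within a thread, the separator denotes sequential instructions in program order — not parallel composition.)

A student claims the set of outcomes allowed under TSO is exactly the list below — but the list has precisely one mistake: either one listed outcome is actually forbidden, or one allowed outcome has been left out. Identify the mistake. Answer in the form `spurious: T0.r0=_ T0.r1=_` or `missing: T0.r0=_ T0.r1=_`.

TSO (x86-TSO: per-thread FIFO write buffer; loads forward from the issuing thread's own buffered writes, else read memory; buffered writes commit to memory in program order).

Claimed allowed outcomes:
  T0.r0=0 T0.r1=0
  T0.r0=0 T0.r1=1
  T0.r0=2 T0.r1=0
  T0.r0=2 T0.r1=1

spurious: T0.r0=2 T0.r1=0

outcome vector order: (T0.r0,T0.r1)
TSO: 3 outcomes — {<0 0>; <0 1>; <2 1>}
claimed∖TSO = {<2 0>}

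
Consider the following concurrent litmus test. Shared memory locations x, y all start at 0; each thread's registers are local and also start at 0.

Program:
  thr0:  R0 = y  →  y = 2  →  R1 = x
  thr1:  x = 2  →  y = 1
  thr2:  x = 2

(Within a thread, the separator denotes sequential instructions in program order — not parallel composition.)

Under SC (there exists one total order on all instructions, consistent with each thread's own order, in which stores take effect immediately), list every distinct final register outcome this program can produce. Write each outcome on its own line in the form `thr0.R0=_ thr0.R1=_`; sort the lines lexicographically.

thr0.R0=0 thr0.R1=0
thr0.R0=0 thr0.R1=2
thr0.R0=1 thr0.R1=2

outcome vector order: (thr0.R0,thr0.R1)
|SC outcomes| = 3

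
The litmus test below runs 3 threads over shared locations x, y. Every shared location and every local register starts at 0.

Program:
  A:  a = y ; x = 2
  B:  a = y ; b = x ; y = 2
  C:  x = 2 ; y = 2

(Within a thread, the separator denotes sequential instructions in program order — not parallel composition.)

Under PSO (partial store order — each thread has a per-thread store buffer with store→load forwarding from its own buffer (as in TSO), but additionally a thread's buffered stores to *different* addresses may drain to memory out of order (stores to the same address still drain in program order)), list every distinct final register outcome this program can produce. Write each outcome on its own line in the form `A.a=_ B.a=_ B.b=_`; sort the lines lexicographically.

A.a=0 B.a=0 B.b=0
A.a=0 B.a=0 B.b=2
A.a=0 B.a=2 B.b=0
A.a=0 B.a=2 B.b=2
A.a=2 B.a=0 B.b=0
A.a=2 B.a=0 B.b=2
A.a=2 B.a=2 B.b=0
A.a=2 B.a=2 B.b=2

outcome vector order: (A.a,B.a,B.b)
|PSO outcomes| = 8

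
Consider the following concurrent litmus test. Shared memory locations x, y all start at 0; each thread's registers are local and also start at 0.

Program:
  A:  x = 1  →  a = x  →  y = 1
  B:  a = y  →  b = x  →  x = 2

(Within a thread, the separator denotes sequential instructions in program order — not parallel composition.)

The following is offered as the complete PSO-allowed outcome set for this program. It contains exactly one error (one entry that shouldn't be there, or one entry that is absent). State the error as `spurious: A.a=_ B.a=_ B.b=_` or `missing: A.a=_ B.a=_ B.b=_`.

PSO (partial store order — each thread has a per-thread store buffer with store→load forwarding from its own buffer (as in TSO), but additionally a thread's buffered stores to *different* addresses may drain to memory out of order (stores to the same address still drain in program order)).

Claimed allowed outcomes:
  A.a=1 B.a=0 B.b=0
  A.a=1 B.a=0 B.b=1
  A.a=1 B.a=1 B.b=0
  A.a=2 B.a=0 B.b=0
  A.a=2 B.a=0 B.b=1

missing: A.a=1 B.a=1 B.b=1

outcome vector order: (A.a,B.a,B.b)
PSO (6): 1/0/0, 1/0/1, 1/1/0, 1/1/1, 2/0/0, 2/0/1
PSO∖claimed = {1/1/1}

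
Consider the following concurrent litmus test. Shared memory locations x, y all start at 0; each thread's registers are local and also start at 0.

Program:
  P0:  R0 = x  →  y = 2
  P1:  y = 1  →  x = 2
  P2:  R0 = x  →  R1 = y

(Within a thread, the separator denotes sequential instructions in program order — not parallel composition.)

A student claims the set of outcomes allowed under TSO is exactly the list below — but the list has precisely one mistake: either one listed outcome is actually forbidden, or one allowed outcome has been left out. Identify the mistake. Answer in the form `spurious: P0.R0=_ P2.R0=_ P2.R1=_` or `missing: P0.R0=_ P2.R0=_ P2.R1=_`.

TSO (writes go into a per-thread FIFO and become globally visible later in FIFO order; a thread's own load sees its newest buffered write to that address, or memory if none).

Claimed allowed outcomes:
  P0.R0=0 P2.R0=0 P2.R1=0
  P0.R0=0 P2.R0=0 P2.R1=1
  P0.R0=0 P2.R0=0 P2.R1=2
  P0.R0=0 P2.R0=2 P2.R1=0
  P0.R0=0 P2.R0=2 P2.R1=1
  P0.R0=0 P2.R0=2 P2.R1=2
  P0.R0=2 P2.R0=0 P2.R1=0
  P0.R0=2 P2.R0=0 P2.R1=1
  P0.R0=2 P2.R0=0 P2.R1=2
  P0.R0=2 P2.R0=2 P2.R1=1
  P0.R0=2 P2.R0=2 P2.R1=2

outcome vector order: (P0.R0,P2.R0,P2.R1)
TSO: 10 outcomes — {(0,0,0) (0,0,1) (0,0,2) (0,2,1) (0,2,2) (2,0,0) (2,0,1) (2,0,2) (2,2,1) (2,2,2)}
claimed∖TSO = {(0,2,0)}

spurious: P0.R0=0 P2.R0=2 P2.R1=0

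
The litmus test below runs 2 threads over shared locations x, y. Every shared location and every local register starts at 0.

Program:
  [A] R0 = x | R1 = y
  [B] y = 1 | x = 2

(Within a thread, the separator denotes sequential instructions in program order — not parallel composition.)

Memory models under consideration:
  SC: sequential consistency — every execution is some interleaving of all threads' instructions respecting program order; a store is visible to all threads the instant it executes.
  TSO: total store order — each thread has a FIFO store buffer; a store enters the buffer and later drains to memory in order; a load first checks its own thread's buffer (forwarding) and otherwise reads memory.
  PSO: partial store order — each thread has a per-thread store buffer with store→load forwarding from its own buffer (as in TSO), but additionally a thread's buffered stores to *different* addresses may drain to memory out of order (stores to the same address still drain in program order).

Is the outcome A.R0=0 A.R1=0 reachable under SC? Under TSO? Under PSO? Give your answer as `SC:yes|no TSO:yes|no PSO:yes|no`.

outcome vector order: (A.R0,A.R1)
under SC → <0 0> <0 1> <2 1>
under TSO → <0 0> <0 1> <2 1>
under PSO → <0 0> <0 1> <2 0> <2 1>
target <0 0> ∈ {SC,TSO,PSO}

SC:yes TSO:yes PSO:yes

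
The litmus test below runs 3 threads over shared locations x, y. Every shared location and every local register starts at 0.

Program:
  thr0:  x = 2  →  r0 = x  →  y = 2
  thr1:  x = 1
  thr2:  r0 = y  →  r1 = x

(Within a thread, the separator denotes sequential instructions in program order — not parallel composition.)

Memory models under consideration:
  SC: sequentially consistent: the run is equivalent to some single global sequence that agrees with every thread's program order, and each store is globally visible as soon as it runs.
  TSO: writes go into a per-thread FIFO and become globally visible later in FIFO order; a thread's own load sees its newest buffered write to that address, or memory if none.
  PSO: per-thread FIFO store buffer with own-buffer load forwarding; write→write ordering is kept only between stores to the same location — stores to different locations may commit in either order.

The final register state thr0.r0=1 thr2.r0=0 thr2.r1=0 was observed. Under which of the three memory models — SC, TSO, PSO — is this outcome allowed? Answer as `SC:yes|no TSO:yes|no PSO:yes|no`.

outcome vector order: (thr0.r0,thr2.r0,thr2.r1)
under SC → <1 0 0>; <1 0 1>; <1 0 2>; <1 2 1>; <2 0 0>; <2 0 1>; <2 0 2>; <2 2 1>; <2 2 2>
under TSO → <1 0 0>; <1 0 1>; <1 0 2>; <1 2 1>; <2 0 0>; <2 0 1>; <2 0 2>; <2 2 1>; <2 2 2>
under PSO → <1 0 0>; <1 0 1>; <1 0 2>; <1 2 1>; <2 0 0>; <2 0 1>; <2 0 2>; <2 2 0>; <2 2 1>; <2 2 2>
target <1 0 0> ∈ {SC,TSO,PSO}

SC:yes TSO:yes PSO:yes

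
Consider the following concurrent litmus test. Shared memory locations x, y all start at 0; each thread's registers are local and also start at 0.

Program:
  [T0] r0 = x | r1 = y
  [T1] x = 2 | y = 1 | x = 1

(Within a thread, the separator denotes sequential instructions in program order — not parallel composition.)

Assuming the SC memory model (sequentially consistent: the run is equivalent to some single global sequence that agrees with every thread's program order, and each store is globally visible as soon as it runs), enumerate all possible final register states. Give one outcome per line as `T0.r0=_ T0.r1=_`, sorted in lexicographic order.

T0.r0=0 T0.r1=0
T0.r0=0 T0.r1=1
T0.r0=1 T0.r1=1
T0.r0=2 T0.r1=0
T0.r0=2 T0.r1=1

outcome vector order: (T0.r0,T0.r1)
|SC outcomes| = 5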